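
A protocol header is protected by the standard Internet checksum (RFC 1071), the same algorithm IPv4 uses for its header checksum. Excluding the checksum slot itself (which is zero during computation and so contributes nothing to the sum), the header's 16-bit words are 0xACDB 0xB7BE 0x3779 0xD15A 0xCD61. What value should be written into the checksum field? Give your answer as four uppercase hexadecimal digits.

C52F

One's-complement addition (fold any carry out of bit 15 back into bit 0):
  0xACDB + 0xB7BE = 0x16499 → wrap carry → 0x649A
  0x649A + 0x3779 = 0x09C13
  0x9C13 + 0xD15A = 0x16D6D → wrap carry → 0x6D6E
  0x6D6E + 0xCD61 = 0x13ACF → wrap carry → 0x3AD0
One's-complement sum = 0x3AD0.
Checksum = ~0x3AD0 & 0xFFFF = 0xC52F.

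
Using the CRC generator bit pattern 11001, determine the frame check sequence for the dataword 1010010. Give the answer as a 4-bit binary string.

1111

Append 4 zeros: 10100100000. Divide by 11001 (XOR where the leading bit is 1):
  pos 0: 10100 XOR 11001 = 01101
  pos 1: 11011 XOR 11001 = 00010
  pos 4: 10000 XOR 11001 = 01001
  pos 5: 10010 XOR 11001 = 01011
  pos 6: 10110 XOR 11001 = 01111
Remainder (last 4 bits) = 1111. This is the CRC / FCS.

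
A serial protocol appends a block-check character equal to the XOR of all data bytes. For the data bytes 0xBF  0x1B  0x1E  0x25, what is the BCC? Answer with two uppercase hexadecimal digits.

9F

XOR the bytes together:
  start with 0xBF
  0xBF ⊕ 0x1B = 0xA4
  0xA4 ⊕ 0x1E = 0xBA
  0xBA ⊕ 0x25 = 0x9F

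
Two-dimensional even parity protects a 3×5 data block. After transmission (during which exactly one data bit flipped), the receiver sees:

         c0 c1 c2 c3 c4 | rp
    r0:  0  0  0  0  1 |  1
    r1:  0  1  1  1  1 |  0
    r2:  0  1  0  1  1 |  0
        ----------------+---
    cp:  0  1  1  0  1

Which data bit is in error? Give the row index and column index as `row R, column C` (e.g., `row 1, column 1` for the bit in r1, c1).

Recompute each row's even parity and compare to rp:
  r0: data parity 1, sent rp 1 → ok
  r1: data parity 0, sent rp 0 → ok
  r2: data parity 1, sent rp 0 → mismatch
Recompute each column's even parity and compare to cp:
  c0: data parity 0, sent cp 0 → ok
  c1: data parity 0, sent cp 1 → mismatch
  c2: data parity 1, sent cp 1 → ok
  c3: data parity 0, sent cp 0 → ok
  c4: data parity 1, sent cp 1 → ok
Exactly one row (r2) and one column (c1) fail → the flipped bit is at their intersection.

row 2, column 1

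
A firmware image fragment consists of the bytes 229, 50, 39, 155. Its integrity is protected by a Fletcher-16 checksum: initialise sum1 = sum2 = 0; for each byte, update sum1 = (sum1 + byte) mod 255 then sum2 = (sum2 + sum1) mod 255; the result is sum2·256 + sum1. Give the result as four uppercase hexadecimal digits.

Running sums (mod 255):
  after byte 0 (229): sum1=229, sum2=229
  after byte 1 (50): sum1=24, sum2=253
  after byte 2 (39): sum1=63, sum2=61
  after byte 3 (155): sum1=218, sum2=24
Checksum = sum2·256 + sum1 = 24·256 + 218 = 6362 = 0x18DA.

18DA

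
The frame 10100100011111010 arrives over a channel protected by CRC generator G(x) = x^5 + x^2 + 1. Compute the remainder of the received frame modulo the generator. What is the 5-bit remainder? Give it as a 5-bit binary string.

00000

Modulo-2 division of 10100100011111010 by 100101:
  pos 0: 101001 XOR 100101 = 001100
  pos 2: 110000 XOR 100101 = 010101
  pos 3: 101010 XOR 100101 = 001111
  pos 5: 111111 XOR 100101 = 011010
  pos 6: 110101 XOR 100101 = 010000
  pos 7: 100001 XOR 100101 = 000100
  pos 10: 100101 XOR 100101 = 000000
Remainder = 00000 (zero — the frame passes the CRC check).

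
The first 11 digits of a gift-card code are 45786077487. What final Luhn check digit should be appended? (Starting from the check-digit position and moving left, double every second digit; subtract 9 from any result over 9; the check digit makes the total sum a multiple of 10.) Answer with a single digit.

Partial digits right→left: 7 8 4 7 7 0 6 8 7 5 4
Double every second digit counting from the check-digit position (so the 1st, 3rd, 5th, ... of the partial from the right).
  doubled (with −9 where >9): 5 8 5 3 5 8 → sum 34
  kept as-is: 8 7 0 8 5 → sum 28
Total = 34 + 28 = 62.
Check digit = (10 − (62 mod 10)) mod 10 = 8.

8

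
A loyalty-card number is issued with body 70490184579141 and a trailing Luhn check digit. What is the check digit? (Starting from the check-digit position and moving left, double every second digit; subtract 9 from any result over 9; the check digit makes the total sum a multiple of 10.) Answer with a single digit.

Partial digits right→left: 1 4 1 9 7 5 4 8 1 0 9 4 0 7
Double every second digit counting from the check-digit position (so the 1st, 3rd, 5th, ... of the partial from the right).
  doubled (with −9 where >9): 2 2 5 8 2 9 0 → sum 28
  kept as-is: 4 9 5 8 0 4 7 → sum 37
Total = 28 + 37 = 65.
Check digit = (10 − (65 mod 10)) mod 10 = 5.

5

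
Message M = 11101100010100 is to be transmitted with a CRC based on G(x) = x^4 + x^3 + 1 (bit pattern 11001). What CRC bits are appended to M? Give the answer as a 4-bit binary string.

0011

Append 4 zeros: 111011000101000000. Divide by 11001 (XOR where the leading bit is 1):
  pos 0: 11101 XOR 11001 = 00100
  pos 2: 10010 XOR 11001 = 01011
  pos 3: 10110 XOR 11001 = 01111
  pos 4: 11110 XOR 11001 = 00111
  pos 6: 11110 XOR 11001 = 00111
  pos 8: 11110 XOR 11001 = 00111
  pos 10: 11100 XOR 11001 = 00101
  pos 12: 10100 XOR 11001 = 01101
  pos 13: 11010 XOR 11001 = 00011
Remainder (last 4 bits) = 0011. This is the CRC / FCS.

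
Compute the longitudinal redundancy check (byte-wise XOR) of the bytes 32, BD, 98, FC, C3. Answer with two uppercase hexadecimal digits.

XOR the bytes together:
  start with 0x32
  0x32 ⊕ 0xBD = 0x8F
  0x8F ⊕ 0x98 = 0x17
  0x17 ⊕ 0xFC = 0xEB
  0xEB ⊕ 0xC3 = 0x28

28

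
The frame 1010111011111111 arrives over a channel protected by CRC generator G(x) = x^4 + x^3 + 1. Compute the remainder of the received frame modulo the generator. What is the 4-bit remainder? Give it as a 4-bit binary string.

Modulo-2 division of 1010111011111111 by 11001:
  pos 0: 10101 XOR 11001 = 01100
  pos 1: 11001 XOR 11001 = 00000
  pos 6: 10111 XOR 11001 = 01110
  pos 7: 11101 XOR 11001 = 00100
  pos 9: 10011 XOR 11001 = 01010
  pos 10: 10101 XOR 11001 = 01100
  pos 11: 11001 XOR 11001 = 00000
Remainder = 0000 (zero — the frame passes the CRC check).

0000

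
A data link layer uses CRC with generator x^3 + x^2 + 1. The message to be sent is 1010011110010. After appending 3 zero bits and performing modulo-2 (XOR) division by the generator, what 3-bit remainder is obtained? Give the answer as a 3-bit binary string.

Append 3 zeros: 1010011110010000. Divide by 1101 (XOR where the leading bit is 1):
  pos 0: 1010 XOR 1101 = 0111
  pos 1: 1110 XOR 1101 = 0011
  pos 3: 1111 XOR 1101 = 0010
  pos 5: 1011 XOR 1101 = 0110
  pos 6: 1100 XOR 1101 = 0001
  pos 9: 1010 XOR 1101 = 0111
  pos 10: 1110 XOR 1101 = 0011
  pos 12: 1100 XOR 1101 = 0001
Remainder (last 3 bits) = 001. This is the CRC / FCS.

001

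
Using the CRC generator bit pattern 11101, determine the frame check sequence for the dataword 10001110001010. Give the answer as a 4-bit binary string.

Append 4 zeros: 100011100010100000. Divide by 11101 (XOR where the leading bit is 1):
  pos 0: 10001 XOR 11101 = 01100
  pos 1: 11001 XOR 11101 = 00100
  pos 3: 10010 XOR 11101 = 01111
  pos 4: 11110 XOR 11101 = 00011
  pos 7: 11010 XOR 11101 = 00111
  pos 9: 11110 XOR 11101 = 00011
  pos 12: 11000 XOR 11101 = 00101
Remainder (last 4 bits) = 1010. This is the CRC / FCS.

1010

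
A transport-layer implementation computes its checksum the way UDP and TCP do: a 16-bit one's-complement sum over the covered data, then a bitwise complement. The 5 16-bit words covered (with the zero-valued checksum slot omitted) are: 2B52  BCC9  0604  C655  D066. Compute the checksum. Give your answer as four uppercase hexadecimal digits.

7B23

One's-complement addition (fold any carry out of bit 15 back into bit 0):
  0x2B52 + 0xBCC9 = 0x0E81B
  0xE81B + 0x0604 = 0x0EE1F
  0xEE1F + 0xC655 = 0x1B474 → wrap carry → 0xB475
  0xB475 + 0xD066 = 0x184DB → wrap carry → 0x84DC
One's-complement sum = 0x84DC.
Checksum = ~0x84DC & 0xFFFF = 0x7B23.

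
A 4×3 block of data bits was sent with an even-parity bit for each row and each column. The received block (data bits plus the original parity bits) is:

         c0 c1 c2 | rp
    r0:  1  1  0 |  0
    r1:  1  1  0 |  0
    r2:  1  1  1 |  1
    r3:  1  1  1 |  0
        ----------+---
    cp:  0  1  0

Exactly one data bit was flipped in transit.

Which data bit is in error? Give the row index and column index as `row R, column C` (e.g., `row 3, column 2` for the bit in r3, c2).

Recompute each row's even parity and compare to rp:
  r0: data parity 0, sent rp 0 → ok
  r1: data parity 0, sent rp 0 → ok
  r2: data parity 1, sent rp 1 → ok
  r3: data parity 1, sent rp 0 → mismatch
Recompute each column's even parity and compare to cp:
  c0: data parity 0, sent cp 0 → ok
  c1: data parity 0, sent cp 1 → mismatch
  c2: data parity 0, sent cp 0 → ok
Exactly one row (r3) and one column (c1) fail → the flipped bit is at their intersection.

row 3, column 1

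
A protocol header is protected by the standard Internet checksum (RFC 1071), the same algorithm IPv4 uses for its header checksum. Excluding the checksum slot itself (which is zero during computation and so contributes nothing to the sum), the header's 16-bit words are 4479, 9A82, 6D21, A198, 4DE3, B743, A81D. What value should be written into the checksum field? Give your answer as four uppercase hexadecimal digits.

6505

One's-complement addition (fold any carry out of bit 15 back into bit 0):
  0x4479 + 0x9A82 = 0x0DEFB
  0xDEFB + 0x6D21 = 0x14C1C → wrap carry → 0x4C1D
  0x4C1D + 0xA198 = 0x0EDB5
  0xEDB5 + 0x4DE3 = 0x13B98 → wrap carry → 0x3B99
  0x3B99 + 0xB743 = 0x0F2DC
  0xF2DC + 0xA81D = 0x19AF9 → wrap carry → 0x9AFA
One's-complement sum = 0x9AFA.
Checksum = ~0x9AFA & 0xFFFF = 0x6505.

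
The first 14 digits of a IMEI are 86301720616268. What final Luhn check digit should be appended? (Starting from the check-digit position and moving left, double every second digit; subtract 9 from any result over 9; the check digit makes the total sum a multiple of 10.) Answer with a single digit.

Partial digits right→left: 8 6 2 6 1 6 0 2 7 1 0 3 6 8
Double every second digit counting from the check-digit position (so the 1st, 3rd, 5th, ... of the partial from the right).
  doubled (with −9 where >9): 7 4 2 0 5 0 3 → sum 21
  kept as-is: 6 6 6 2 1 3 8 → sum 32
Total = 21 + 32 = 53.
Check digit = (10 − (53 mod 10)) mod 10 = 7.

7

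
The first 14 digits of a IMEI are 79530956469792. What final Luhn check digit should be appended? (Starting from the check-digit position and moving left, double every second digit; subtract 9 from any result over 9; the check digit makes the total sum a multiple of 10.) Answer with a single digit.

2

Partial digits right→left: 2 9 7 9 6 4 6 5 9 0 3 5 9 7
Double every second digit counting from the check-digit position (so the 1st, 3rd, 5th, ... of the partial from the right).
  doubled (with −9 where >9): 4 5 3 3 9 6 9 → sum 39
  kept as-is: 9 9 4 5 0 5 7 → sum 39
Total = 39 + 39 = 78.
Check digit = (10 − (78 mod 10)) mod 10 = 2.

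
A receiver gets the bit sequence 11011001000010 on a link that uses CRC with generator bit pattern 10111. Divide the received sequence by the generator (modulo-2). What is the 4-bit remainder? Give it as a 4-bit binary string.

Modulo-2 division of 11011001000010 by 10111:
  pos 0: 11011 XOR 10111 = 01100
  pos 1: 11000 XOR 10111 = 01111
  pos 2: 11110 XOR 10111 = 01001
  pos 3: 10011 XOR 10111 = 00100
  pos 5: 10000 XOR 10111 = 00111
  pos 7: 11100 XOR 10111 = 01011
  pos 8: 10111 XOR 10111 = 00000
Remainder = 0000 (zero — the frame passes the CRC check).

0000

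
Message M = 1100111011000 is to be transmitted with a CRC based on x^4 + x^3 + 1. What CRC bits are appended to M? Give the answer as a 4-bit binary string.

Append 4 zeros: 11001110110000000. Divide by 11001 (XOR where the leading bit is 1):
  pos 0: 11001 XOR 11001 = 00000
  pos 5: 11011 XOR 11001 = 00010
  pos 8: 10000 XOR 11001 = 01001
  pos 9: 10010 XOR 11001 = 01011
  pos 10: 10110 XOR 11001 = 01111
  pos 11: 11110 XOR 11001 = 00111
Remainder (last 4 bits) = 1110. This is the CRC / FCS.

1110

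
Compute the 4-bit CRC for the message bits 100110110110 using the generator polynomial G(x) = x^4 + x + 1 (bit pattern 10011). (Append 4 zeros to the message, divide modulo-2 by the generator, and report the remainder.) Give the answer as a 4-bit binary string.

Append 4 zeros: 1001101101100000. Divide by 10011 (XOR where the leading bit is 1):
  pos 0: 10011 XOR 10011 = 00000
  pos 6: 11011 XOR 10011 = 01000
  pos 7: 10000 XOR 10011 = 00011
  pos 10: 11000 XOR 10011 = 01011
  pos 11: 10110 XOR 10011 = 00101
Remainder (last 4 bits) = 0101. This is the CRC / FCS.

0101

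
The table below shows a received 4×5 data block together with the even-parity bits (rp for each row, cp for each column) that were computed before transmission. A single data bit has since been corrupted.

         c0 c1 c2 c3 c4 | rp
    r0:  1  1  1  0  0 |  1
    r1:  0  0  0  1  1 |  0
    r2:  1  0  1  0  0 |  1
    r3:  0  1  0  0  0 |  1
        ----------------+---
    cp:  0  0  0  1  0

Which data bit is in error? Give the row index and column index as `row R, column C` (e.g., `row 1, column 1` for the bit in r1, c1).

Recompute each row's even parity and compare to rp:
  r0: data parity 1, sent rp 1 → ok
  r1: data parity 0, sent rp 0 → ok
  r2: data parity 0, sent rp 1 → mismatch
  r3: data parity 1, sent rp 1 → ok
Recompute each column's even parity and compare to cp:
  c0: data parity 0, sent cp 0 → ok
  c1: data parity 0, sent cp 0 → ok
  c2: data parity 0, sent cp 0 → ok
  c3: data parity 1, sent cp 1 → ok
  c4: data parity 1, sent cp 0 → mismatch
Exactly one row (r2) and one column (c4) fail → the flipped bit is at their intersection.

row 2, column 4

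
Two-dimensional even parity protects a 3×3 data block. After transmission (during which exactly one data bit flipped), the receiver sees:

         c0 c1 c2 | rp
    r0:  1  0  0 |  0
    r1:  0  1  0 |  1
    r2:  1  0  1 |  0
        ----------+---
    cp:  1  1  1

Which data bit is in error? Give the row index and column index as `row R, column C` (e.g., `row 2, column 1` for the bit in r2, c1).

Recompute each row's even parity and compare to rp:
  r0: data parity 1, sent rp 0 → mismatch
  r1: data parity 1, sent rp 1 → ok
  r2: data parity 0, sent rp 0 → ok
Recompute each column's even parity and compare to cp:
  c0: data parity 0, sent cp 1 → mismatch
  c1: data parity 1, sent cp 1 → ok
  c2: data parity 1, sent cp 1 → ok
Exactly one row (r0) and one column (c0) fail → the flipped bit is at their intersection.

row 0, column 0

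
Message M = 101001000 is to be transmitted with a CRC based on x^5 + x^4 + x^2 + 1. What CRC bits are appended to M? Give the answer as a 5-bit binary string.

10101

Append 5 zeros: 10100100000000. Divide by 110101 (XOR where the leading bit is 1):
  pos 0: 101001 XOR 110101 = 011100
  pos 1: 111000 XOR 110101 = 001101
  pos 3: 110100 XOR 110101 = 000001
  pos 8: 100000 XOR 110101 = 010101
Remainder (last 5 bits) = 10101. This is the CRC / FCS.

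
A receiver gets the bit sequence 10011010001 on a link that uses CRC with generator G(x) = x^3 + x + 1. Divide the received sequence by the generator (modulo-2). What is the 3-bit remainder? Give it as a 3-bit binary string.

Modulo-2 division of 10011010001 by 1011:
  pos 0: 1001 XOR 1011 = 0010
  pos 2: 1010 XOR 1011 = 0001
  pos 5: 1100 XOR 1011 = 0111
  pos 6: 1110 XOR 1011 = 0101
  pos 7: 1011 XOR 1011 = 0000
Remainder = 000 (zero — the frame passes the CRC check).

000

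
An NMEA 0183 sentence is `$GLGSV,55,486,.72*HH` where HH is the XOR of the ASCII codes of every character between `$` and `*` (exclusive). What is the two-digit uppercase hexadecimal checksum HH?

74

XOR the ASCII codes of the payload characters:
  'G' = 0x47 → acc = 0x47
  'L' = 0x4C → acc = 0x0B
  'G' = 0x47 → acc = 0x4C
  'S' = 0x53 → acc = 0x1F
  'V' = 0x56 → acc = 0x49
  ',' = 0x2C → acc = 0x65
  '5' = 0x35 → acc = 0x50
  '5' = 0x35 → acc = 0x65
  ',' = 0x2C → acc = 0x49
  '4' = 0x34 → acc = 0x7D
  '8' = 0x38 → acc = 0x45
  '6' = 0x36 → acc = 0x73
  ',' = 0x2C → acc = 0x5F
  '.' = 0x2E → acc = 0x71
  '7' = 0x37 → acc = 0x46
  '2' = 0x32 → acc = 0x74
Checksum = 0x74.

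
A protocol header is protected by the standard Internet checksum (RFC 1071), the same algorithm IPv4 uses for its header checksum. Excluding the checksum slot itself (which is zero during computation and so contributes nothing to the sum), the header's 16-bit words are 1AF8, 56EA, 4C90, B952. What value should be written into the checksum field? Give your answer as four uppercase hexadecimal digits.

883A

One's-complement addition (fold any carry out of bit 15 back into bit 0):
  0x1AF8 + 0x56EA = 0x071E2
  0x71E2 + 0x4C90 = 0x0BE72
  0xBE72 + 0xB952 = 0x177C4 → wrap carry → 0x77C5
One's-complement sum = 0x77C5.
Checksum = ~0x77C5 & 0xFFFF = 0x883A.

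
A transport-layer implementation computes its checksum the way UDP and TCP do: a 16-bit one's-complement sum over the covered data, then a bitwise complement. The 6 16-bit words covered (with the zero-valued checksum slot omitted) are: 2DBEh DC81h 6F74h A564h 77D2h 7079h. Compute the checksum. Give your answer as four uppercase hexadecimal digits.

One's-complement addition (fold any carry out of bit 15 back into bit 0):
  0x2DBE + 0xDC81 = 0x10A3F → wrap carry → 0x0A40
  0x0A40 + 0x6F74 = 0x079B4
  0x79B4 + 0xA564 = 0x11F18 → wrap carry → 0x1F19
  0x1F19 + 0x77D2 = 0x096EB
  0x96EB + 0x7079 = 0x10764 → wrap carry → 0x0765
One's-complement sum = 0x0765.
Checksum = ~0x0765 & 0xFFFF = 0xF89A.

F89A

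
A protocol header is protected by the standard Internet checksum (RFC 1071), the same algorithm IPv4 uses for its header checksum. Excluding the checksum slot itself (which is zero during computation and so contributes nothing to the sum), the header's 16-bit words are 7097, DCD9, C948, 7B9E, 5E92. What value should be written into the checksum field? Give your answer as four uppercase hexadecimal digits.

0F15

One's-complement addition (fold any carry out of bit 15 back into bit 0):
  0x7097 + 0xDCD9 = 0x14D70 → wrap carry → 0x4D71
  0x4D71 + 0xC948 = 0x116B9 → wrap carry → 0x16BA
  0x16BA + 0x7B9E = 0x09258
  0x9258 + 0x5E92 = 0x0F0EA
One's-complement sum = 0xF0EA.
Checksum = ~0xF0EA & 0xFFFF = 0x0F15.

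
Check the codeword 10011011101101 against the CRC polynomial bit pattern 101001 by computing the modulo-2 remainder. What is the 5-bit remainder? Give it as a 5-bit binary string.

Modulo-2 division of 10011011101101 by 101001:
  pos 0: 100110 XOR 101001 = 001111
  pos 2: 111111 XOR 101001 = 010110
  pos 3: 101101 XOR 101001 = 000100
  pos 6: 100011 XOR 101001 = 001010
  pos 8: 101001 XOR 101001 = 000000
Remainder = 00000 (zero — the frame passes the CRC check).

00000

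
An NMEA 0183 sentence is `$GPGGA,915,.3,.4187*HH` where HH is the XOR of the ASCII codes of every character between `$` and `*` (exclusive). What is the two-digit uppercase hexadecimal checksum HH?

7E

XOR the ASCII codes of the payload characters:
  'G' = 0x47 → acc = 0x47
  'P' = 0x50 → acc = 0x17
  'G' = 0x47 → acc = 0x50
  'G' = 0x47 → acc = 0x17
  'A' = 0x41 → acc = 0x56
  ',' = 0x2C → acc = 0x7A
  '9' = 0x39 → acc = 0x43
  '1' = 0x31 → acc = 0x72
  '5' = 0x35 → acc = 0x47
  ',' = 0x2C → acc = 0x6B
  '.' = 0x2E → acc = 0x45
  '3' = 0x33 → acc = 0x76
  ',' = 0x2C → acc = 0x5A
  '.' = 0x2E → acc = 0x74
  '4' = 0x34 → acc = 0x40
  '1' = 0x31 → acc = 0x71
  '8' = 0x38 → acc = 0x49
  '7' = 0x37 → acc = 0x7E
Checksum = 0x7E.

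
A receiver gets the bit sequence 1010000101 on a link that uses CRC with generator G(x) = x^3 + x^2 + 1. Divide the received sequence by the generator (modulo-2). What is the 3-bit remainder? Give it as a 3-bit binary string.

Modulo-2 division of 1010000101 by 1101:
  pos 0: 1010 XOR 1101 = 0111
  pos 1: 1110 XOR 1101 = 0011
  pos 3: 1100 XOR 1101 = 0001
  pos 6: 1101 XOR 1101 = 0000
Remainder = 000 (zero — the frame passes the CRC check).

000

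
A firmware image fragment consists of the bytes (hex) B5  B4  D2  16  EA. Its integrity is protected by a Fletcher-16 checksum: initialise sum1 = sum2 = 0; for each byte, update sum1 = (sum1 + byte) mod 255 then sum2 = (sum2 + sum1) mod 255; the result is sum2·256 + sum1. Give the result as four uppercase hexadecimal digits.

Running sums (mod 255):
  after byte 0 (B5): sum1=181, sum2=181
  after byte 1 (B4): sum1=106, sum2=32
  after byte 2 (D2): sum1=61, sum2=93
  after byte 3 (16): sum1=83, sum2=176
  after byte 4 (EA): sum1=62, sum2=238
Checksum = sum2·256 + sum1 = 238·256 + 62 = 60990 = 0xEE3E.

EE3E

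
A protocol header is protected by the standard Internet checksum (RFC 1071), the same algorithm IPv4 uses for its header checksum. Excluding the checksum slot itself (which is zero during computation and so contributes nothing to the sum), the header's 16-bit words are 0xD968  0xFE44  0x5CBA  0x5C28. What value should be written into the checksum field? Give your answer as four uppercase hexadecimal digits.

6F6F

One's-complement addition (fold any carry out of bit 15 back into bit 0):
  0xD968 + 0xFE44 = 0x1D7AC → wrap carry → 0xD7AD
  0xD7AD + 0x5CBA = 0x13467 → wrap carry → 0x3468
  0x3468 + 0x5C28 = 0x09090
One's-complement sum = 0x9090.
Checksum = ~0x9090 & 0xFFFF = 0x6F6F.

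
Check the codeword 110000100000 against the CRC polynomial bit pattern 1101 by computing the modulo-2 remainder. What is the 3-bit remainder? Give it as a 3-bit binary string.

001

Modulo-2 division of 110000100000 by 1101:
  pos 0: 1100 XOR 1101 = 0001
  pos 3: 1001 XOR 1101 = 0100
  pos 4: 1000 XOR 1101 = 0101
  pos 5: 1010 XOR 1101 = 0111
  pos 6: 1110 XOR 1101 = 0011
  pos 8: 1100 XOR 1101 = 0001
Remainder = 001 (nonzero — an error is detected).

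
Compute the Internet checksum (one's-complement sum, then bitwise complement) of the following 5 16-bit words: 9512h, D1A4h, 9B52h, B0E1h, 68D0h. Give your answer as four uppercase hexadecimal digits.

E443

One's-complement addition (fold any carry out of bit 15 back into bit 0):
  0x9512 + 0xD1A4 = 0x166B6 → wrap carry → 0x66B7
  0x66B7 + 0x9B52 = 0x10209 → wrap carry → 0x020A
  0x020A + 0xB0E1 = 0x0B2EB
  0xB2EB + 0x68D0 = 0x11BBB → wrap carry → 0x1BBC
One's-complement sum = 0x1BBC.
Checksum = ~0x1BBC & 0xFFFF = 0xE443.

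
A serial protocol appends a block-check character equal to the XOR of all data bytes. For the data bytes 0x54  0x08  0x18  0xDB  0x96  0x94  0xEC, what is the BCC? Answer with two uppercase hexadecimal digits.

71

XOR the bytes together:
  start with 0x54
  0x54 ⊕ 0x08 = 0x5C
  0x5C ⊕ 0x18 = 0x44
  0x44 ⊕ 0xDB = 0x9F
  0x9F ⊕ 0x96 = 0x09
  0x09 ⊕ 0x94 = 0x9D
  0x9D ⊕ 0xEC = 0x71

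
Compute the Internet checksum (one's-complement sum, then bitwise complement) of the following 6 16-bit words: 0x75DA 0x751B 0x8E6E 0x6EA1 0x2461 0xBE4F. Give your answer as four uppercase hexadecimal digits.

One's-complement addition (fold any carry out of bit 15 back into bit 0):
  0x75DA + 0x751B = 0x0EAF5
  0xEAF5 + 0x8E6E = 0x17963 → wrap carry → 0x7964
  0x7964 + 0x6EA1 = 0x0E805
  0xE805 + 0x2461 = 0x10C66 → wrap carry → 0x0C67
  0x0C67 + 0xBE4F = 0x0CAB6
One's-complement sum = 0xCAB6.
Checksum = ~0xCAB6 & 0xFFFF = 0x3549.

3549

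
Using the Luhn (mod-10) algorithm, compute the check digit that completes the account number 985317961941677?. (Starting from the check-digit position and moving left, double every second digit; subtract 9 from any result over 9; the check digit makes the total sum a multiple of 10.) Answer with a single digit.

0

Partial digits right→left: 7 7 6 1 4 9 1 6 9 7 1 3 5 8 9
Double every second digit counting from the check-digit position (so the 1st, 3rd, 5th, ... of the partial from the right).
  doubled (with −9 where >9): 5 3 8 2 9 2 1 9 → sum 39
  kept as-is: 7 1 9 6 7 3 8 → sum 41
Total = 39 + 41 = 80.
Check digit = (10 − (80 mod 10)) mod 10 = 0.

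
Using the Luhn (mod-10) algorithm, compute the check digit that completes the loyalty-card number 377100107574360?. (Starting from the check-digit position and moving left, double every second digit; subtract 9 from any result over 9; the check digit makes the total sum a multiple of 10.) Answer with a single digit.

Partial digits right→left: 0 6 3 4 7 5 7 0 1 0 0 1 7 7 3
Double every second digit counting from the check-digit position (so the 1st, 3rd, 5th, ... of the partial from the right).
  doubled (with −9 where >9): 0 6 5 5 2 0 5 6 → sum 29
  kept as-is: 6 4 5 0 0 1 7 → sum 23
Total = 29 + 23 = 52.
Check digit = (10 − (52 mod 10)) mod 10 = 8.

8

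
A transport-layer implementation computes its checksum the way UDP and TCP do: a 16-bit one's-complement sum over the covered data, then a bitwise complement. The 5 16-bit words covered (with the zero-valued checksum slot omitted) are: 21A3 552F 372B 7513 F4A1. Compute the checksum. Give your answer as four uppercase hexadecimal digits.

E84C

One's-complement addition (fold any carry out of bit 15 back into bit 0):
  0x21A3 + 0x552F = 0x076D2
  0x76D2 + 0x372B = 0x0ADFD
  0xADFD + 0x7513 = 0x12310 → wrap carry → 0x2311
  0x2311 + 0xF4A1 = 0x117B2 → wrap carry → 0x17B3
One's-complement sum = 0x17B3.
Checksum = ~0x17B3 & 0xFFFF = 0xE84C.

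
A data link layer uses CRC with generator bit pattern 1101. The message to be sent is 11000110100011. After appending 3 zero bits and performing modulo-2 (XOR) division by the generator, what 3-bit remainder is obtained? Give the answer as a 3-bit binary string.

Append 3 zeros: 11000110100011000. Divide by 1101 (XOR where the leading bit is 1):
  pos 0: 1100 XOR 1101 = 0001
  pos 3: 1011 XOR 1101 = 0110
  pos 4: 1100 XOR 1101 = 0001
  pos 7: 1100 XOR 1101 = 0001
  pos 10: 1011 XOR 1101 = 0110
  pos 11: 1100 XOR 1101 = 0001
Remainder (last 3 bits) = 100. This is the CRC / FCS.

100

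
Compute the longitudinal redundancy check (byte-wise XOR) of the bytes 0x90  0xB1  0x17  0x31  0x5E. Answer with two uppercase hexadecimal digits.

59

XOR the bytes together:
  start with 0x90
  0x90 ⊕ 0xB1 = 0x21
  0x21 ⊕ 0x17 = 0x36
  0x36 ⊕ 0x31 = 0x07
  0x07 ⊕ 0x5E = 0x59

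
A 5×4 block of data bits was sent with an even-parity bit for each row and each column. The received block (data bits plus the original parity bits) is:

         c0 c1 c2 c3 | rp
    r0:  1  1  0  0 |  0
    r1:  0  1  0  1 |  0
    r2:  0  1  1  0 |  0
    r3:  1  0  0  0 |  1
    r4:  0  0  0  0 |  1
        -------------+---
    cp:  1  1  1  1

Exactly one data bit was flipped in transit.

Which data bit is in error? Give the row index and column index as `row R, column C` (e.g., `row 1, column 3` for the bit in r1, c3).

Recompute each row's even parity and compare to rp:
  r0: data parity 0, sent rp 0 → ok
  r1: data parity 0, sent rp 0 → ok
  r2: data parity 0, sent rp 0 → ok
  r3: data parity 1, sent rp 1 → ok
  r4: data parity 0, sent rp 1 → mismatch
Recompute each column's even parity and compare to cp:
  c0: data parity 0, sent cp 1 → mismatch
  c1: data parity 1, sent cp 1 → ok
  c2: data parity 1, sent cp 1 → ok
  c3: data parity 1, sent cp 1 → ok
Exactly one row (r4) and one column (c0) fail → the flipped bit is at their intersection.

row 4, column 0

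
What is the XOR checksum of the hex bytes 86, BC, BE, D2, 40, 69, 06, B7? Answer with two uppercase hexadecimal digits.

XOR the bytes together:
  start with 0x86
  0x86 ⊕ 0xBC = 0x3A
  0x3A ⊕ 0xBE = 0x84
  0x84 ⊕ 0xD2 = 0x56
  0x56 ⊕ 0x40 = 0x16
  0x16 ⊕ 0x69 = 0x7F
  0x7F ⊕ 0x06 = 0x79
  0x79 ⊕ 0xB7 = 0xCE

CE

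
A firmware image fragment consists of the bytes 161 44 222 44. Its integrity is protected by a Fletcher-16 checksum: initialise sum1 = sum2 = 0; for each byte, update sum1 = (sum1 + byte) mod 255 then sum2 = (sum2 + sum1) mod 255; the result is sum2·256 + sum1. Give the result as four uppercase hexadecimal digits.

Running sums (mod 255):
  after byte 0 (161): sum1=161, sum2=161
  after byte 1 (44): sum1=205, sum2=111
  after byte 2 (222): sum1=172, sum2=28
  after byte 3 (44): sum1=216, sum2=244
Checksum = sum2·256 + sum1 = 244·256 + 216 = 62680 = 0xF4D8.

F4D8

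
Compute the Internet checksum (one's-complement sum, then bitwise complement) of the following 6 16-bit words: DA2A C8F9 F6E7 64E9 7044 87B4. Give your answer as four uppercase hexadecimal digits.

One's-complement addition (fold any carry out of bit 15 back into bit 0):
  0xDA2A + 0xC8F9 = 0x1A323 → wrap carry → 0xA324
  0xA324 + 0xF6E7 = 0x19A0B → wrap carry → 0x9A0C
  0x9A0C + 0x64E9 = 0x0FEF5
  0xFEF5 + 0x7044 = 0x16F39 → wrap carry → 0x6F3A
  0x6F3A + 0x87B4 = 0x0F6EE
One's-complement sum = 0xF6EE.
Checksum = ~0xF6EE & 0xFFFF = 0x0911.

0911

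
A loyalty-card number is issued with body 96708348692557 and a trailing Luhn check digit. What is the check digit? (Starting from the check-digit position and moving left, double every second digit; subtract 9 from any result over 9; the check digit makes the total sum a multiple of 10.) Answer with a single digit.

8

Partial digits right→left: 7 5 5 2 9 6 8 4 3 8 0 7 6 9
Double every second digit counting from the check-digit position (so the 1st, 3rd, 5th, ... of the partial from the right).
  doubled (with −9 where >9): 5 1 9 7 6 0 3 → sum 31
  kept as-is: 5 2 6 4 8 7 9 → sum 41
Total = 31 + 41 = 72.
Check digit = (10 − (72 mod 10)) mod 10 = 8.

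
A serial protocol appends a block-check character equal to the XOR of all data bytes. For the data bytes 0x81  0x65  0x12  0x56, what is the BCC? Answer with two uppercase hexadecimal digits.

XOR the bytes together:
  start with 0x81
  0x81 ⊕ 0x65 = 0xE4
  0xE4 ⊕ 0x12 = 0xF6
  0xF6 ⊕ 0x56 = 0xA0

A0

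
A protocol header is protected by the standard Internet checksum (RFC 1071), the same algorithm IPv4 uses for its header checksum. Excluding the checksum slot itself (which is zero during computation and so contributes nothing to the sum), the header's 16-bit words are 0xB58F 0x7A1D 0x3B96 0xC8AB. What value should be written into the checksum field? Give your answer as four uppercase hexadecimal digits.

One's-complement addition (fold any carry out of bit 15 back into bit 0):
  0xB58F + 0x7A1D = 0x12FAC → wrap carry → 0x2FAD
  0x2FAD + 0x3B96 = 0x06B43
  0x6B43 + 0xC8AB = 0x133EE → wrap carry → 0x33EF
One's-complement sum = 0x33EF.
Checksum = ~0x33EF & 0xFFFF = 0xCC10.

CC10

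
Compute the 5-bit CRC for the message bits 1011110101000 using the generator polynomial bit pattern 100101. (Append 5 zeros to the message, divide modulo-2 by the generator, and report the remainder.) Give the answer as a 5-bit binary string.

Append 5 zeros: 101111010100000000. Divide by 100101 (XOR where the leading bit is 1):
  pos 0: 101111 XOR 100101 = 001010
  pos 2: 101001 XOR 100101 = 001100
  pos 4: 110001 XOR 100101 = 010100
  pos 5: 101000 XOR 100101 = 001101
  pos 7: 110100 XOR 100101 = 010001
  pos 8: 100010 XOR 100101 = 000111
  pos 11: 111000 XOR 100101 = 011101
  pos 12: 111010 XOR 100101 = 011111
Remainder (last 5 bits) = 11111. This is the CRC / FCS.

11111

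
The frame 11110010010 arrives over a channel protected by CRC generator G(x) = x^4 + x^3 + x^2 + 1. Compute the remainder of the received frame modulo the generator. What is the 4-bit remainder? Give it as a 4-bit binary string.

Modulo-2 division of 11110010010 by 11101:
  pos 0: 11110 XOR 11101 = 00011
  pos 3: 11010 XOR 11101 = 00111
  pos 5: 11101 XOR 11101 = 00000
Remainder = 0000 (zero — the frame passes the CRC check).

0000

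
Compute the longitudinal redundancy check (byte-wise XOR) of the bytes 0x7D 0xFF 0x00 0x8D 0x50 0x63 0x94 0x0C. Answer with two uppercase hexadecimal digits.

A4

XOR the bytes together:
  start with 0x7D
  0x7D ⊕ 0xFF = 0x82
  0x82 ⊕ 0x00 = 0x82
  0x82 ⊕ 0x8D = 0x0F
  0x0F ⊕ 0x50 = 0x5F
  0x5F ⊕ 0x63 = 0x3C
  0x3C ⊕ 0x94 = 0xA8
  0xA8 ⊕ 0x0C = 0xA4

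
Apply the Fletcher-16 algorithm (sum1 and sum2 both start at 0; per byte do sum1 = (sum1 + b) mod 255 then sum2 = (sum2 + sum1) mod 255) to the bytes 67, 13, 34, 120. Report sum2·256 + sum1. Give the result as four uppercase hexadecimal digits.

F0EA

Running sums (mod 255):
  after byte 0 (67): sum1=67, sum2=67
  after byte 1 (13): sum1=80, sum2=147
  after byte 2 (34): sum1=114, sum2=6
  after byte 3 (120): sum1=234, sum2=240
Checksum = sum2·256 + sum1 = 240·256 + 234 = 61674 = 0xF0EA.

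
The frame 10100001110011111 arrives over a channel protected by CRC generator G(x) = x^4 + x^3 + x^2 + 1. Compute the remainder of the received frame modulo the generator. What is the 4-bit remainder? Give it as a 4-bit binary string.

Modulo-2 division of 10100001110011111 by 11101:
  pos 0: 10100 XOR 11101 = 01001
  pos 1: 10010 XOR 11101 = 01111
  pos 2: 11110 XOR 11101 = 00011
  pos 5: 11111 XOR 11101 = 00010
  pos 8: 10001 XOR 11101 = 01100
  pos 9: 11001 XOR 11101 = 00100
  pos 11: 10011 XOR 11101 = 01110
  pos 12: 11101 XOR 11101 = 00000
Remainder = 0000 (zero — the frame passes the CRC check).

0000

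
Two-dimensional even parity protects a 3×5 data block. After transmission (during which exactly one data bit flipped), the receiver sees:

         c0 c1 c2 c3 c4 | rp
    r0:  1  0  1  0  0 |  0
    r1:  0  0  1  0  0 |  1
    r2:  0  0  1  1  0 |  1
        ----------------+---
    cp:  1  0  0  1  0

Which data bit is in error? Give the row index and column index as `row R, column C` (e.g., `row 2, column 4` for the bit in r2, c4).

row 2, column 2

Recompute each row's even parity and compare to rp:
  r0: data parity 0, sent rp 0 → ok
  r1: data parity 1, sent rp 1 → ok
  r2: data parity 0, sent rp 1 → mismatch
Recompute each column's even parity and compare to cp:
  c0: data parity 1, sent cp 1 → ok
  c1: data parity 0, sent cp 0 → ok
  c2: data parity 1, sent cp 0 → mismatch
  c3: data parity 1, sent cp 1 → ok
  c4: data parity 0, sent cp 0 → ok
Exactly one row (r2) and one column (c2) fail → the flipped bit is at their intersection.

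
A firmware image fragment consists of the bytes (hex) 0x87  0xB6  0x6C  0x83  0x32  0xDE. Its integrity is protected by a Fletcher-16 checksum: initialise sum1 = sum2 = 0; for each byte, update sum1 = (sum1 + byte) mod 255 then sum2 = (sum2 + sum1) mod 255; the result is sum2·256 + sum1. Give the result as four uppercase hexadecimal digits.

Running sums (mod 255):
  after byte 0 (0x87): sum1=135, sum2=135
  after byte 1 (0xB6): sum1=62, sum2=197
  after byte 2 (0x6C): sum1=170, sum2=112
  after byte 3 (0x83): sum1=46, sum2=158
  after byte 4 (0x32): sum1=96, sum2=254
  after byte 5 (0xDE): sum1=63, sum2=62
Checksum = sum2·256 + sum1 = 62·256 + 63 = 15935 = 0x3E3F.

3E3F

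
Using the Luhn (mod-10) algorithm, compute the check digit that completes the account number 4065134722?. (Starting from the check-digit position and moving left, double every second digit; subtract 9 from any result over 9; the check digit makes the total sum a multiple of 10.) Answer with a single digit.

Partial digits right→left: 2 2 7 4 3 1 5 6 0 4
Double every second digit counting from the check-digit position (so the 1st, 3rd, 5th, ... of the partial from the right).
  doubled (with −9 where >9): 4 5 6 1 0 → sum 16
  kept as-is: 2 4 1 6 4 → sum 17
Total = 16 + 17 = 33.
Check digit = (10 − (33 mod 10)) mod 10 = 7.

7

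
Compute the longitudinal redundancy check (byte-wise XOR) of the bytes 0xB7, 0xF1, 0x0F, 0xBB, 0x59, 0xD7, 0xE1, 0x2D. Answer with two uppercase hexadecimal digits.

B0

XOR the bytes together:
  start with 0xB7
  0xB7 ⊕ 0xF1 = 0x46
  0x46 ⊕ 0x0F = 0x49
  0x49 ⊕ 0xBB = 0xF2
  0xF2 ⊕ 0x59 = 0xAB
  0xAB ⊕ 0xD7 = 0x7C
  0x7C ⊕ 0xE1 = 0x9D
  0x9D ⊕ 0x2D = 0xB0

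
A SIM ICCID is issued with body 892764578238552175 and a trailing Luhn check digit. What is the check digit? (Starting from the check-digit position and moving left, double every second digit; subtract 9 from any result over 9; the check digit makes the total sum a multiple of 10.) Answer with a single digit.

Partial digits right→left: 5 7 1 2 5 5 8 3 2 8 7 5 4 6 7 2 9 8
Double every second digit counting from the check-digit position (so the 1st, 3rd, 5th, ... of the partial from the right).
  doubled (with −9 where >9): 1 2 1 7 4 5 8 5 9 → sum 42
  kept as-is: 7 2 5 3 8 5 6 2 8 → sum 46
Total = 42 + 46 = 88.
Check digit = (10 − (88 mod 10)) mod 10 = 2.

2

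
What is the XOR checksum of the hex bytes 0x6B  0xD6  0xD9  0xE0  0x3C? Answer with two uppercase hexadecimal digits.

XOR the bytes together:
  start with 0x6B
  0x6B ⊕ 0xD6 = 0xBD
  0xBD ⊕ 0xD9 = 0x64
  0x64 ⊕ 0xE0 = 0x84
  0x84 ⊕ 0x3C = 0xB8

B8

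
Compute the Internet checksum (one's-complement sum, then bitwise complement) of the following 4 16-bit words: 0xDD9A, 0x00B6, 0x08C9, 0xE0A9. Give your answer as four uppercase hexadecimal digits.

One's-complement addition (fold any carry out of bit 15 back into bit 0):
  0xDD9A + 0x00B6 = 0x0DE50
  0xDE50 + 0x08C9 = 0x0E719
  0xE719 + 0xE0A9 = 0x1C7C2 → wrap carry → 0xC7C3
One's-complement sum = 0xC7C3.
Checksum = ~0xC7C3 & 0xFFFF = 0x383C.

383C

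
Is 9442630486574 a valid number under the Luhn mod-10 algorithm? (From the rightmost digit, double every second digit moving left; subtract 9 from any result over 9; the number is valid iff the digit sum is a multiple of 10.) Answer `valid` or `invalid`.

valid

From the right, keep odd positions and double even positions (subtract 9 from any doubled value over 9):
  doubled (positions 2,4,...): 5 3 8 6 4 8 → sum 34
  kept (positions 1,3,...): 4 5 8 0 6 4 9 → sum 36
Total = 70.
70 mod 10 = 0, so the number is valid.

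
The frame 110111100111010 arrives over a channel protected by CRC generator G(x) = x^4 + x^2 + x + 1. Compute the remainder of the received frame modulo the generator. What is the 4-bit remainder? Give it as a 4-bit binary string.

Modulo-2 division of 110111100111010 by 10111:
  pos 0: 11011 XOR 10111 = 01100
  pos 1: 11001 XOR 10111 = 01110
  pos 2: 11101 XOR 10111 = 01010
  pos 3: 10100 XOR 10111 = 00011
  pos 6: 11011 XOR 10111 = 01100
  pos 7: 11001 XOR 10111 = 01110
  pos 8: 11100 XOR 10111 = 01011
  pos 9: 10111 XOR 10111 = 00000
Remainder = 0000 (zero — the frame passes the CRC check).

0000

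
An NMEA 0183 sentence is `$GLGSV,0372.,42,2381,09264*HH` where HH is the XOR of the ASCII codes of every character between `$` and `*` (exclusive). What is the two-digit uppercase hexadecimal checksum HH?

56

XOR the ASCII codes of the payload characters:
  'G' = 0x47 → acc = 0x47
  'L' = 0x4C → acc = 0x0B
  'G' = 0x47 → acc = 0x4C
  'S' = 0x53 → acc = 0x1F
  'V' = 0x56 → acc = 0x49
  ',' = 0x2C → acc = 0x65
  '0' = 0x30 → acc = 0x55
  '3' = 0x33 → acc = 0x66
  '7' = 0x37 → acc = 0x51
  '2' = 0x32 → acc = 0x63
  '.' = 0x2E → acc = 0x4D
  ',' = 0x2C → acc = 0x61
  '4' = 0x34 → acc = 0x55
  '2' = 0x32 → acc = 0x67
  ',' = 0x2C → acc = 0x4B
  '2' = 0x32 → acc = 0x79
  '3' = 0x33 → acc = 0x4A
  '8' = 0x38 → acc = 0x72
  '1' = 0x31 → acc = 0x43
  ',' = 0x2C → acc = 0x6F
  '0' = 0x30 → acc = 0x5F
  '9' = 0x39 → acc = 0x66
  '2' = 0x32 → acc = 0x54
  '6' = 0x36 → acc = 0x62
  '4' = 0x34 → acc = 0x56
Checksum = 0x56.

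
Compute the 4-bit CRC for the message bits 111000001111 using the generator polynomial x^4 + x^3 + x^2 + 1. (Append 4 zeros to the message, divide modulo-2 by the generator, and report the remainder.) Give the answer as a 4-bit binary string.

Append 4 zeros: 1110000011110000. Divide by 11101 (XOR where the leading bit is 1):
  pos 0: 11100 XOR 11101 = 00001
  pos 4: 10001 XOR 11101 = 01100
  pos 5: 11001 XOR 11101 = 00100
  pos 7: 10011 XOR 11101 = 01110
  pos 8: 11100 XOR 11101 = 00001
Remainder (last 4 bits) = 1000. This is the CRC / FCS.

1000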